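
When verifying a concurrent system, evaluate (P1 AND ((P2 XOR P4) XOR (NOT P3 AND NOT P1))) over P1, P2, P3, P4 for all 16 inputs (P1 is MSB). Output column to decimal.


Formula: (P1 AND ((P2 XOR P4) XOR (NOT P3 AND NOT P1))) over P1, P2, P3, P4 (16 rows)
Evaluate each row (bits = P1,P2,P3,P4, MSB first):
  row 0 [0000]: (0 AND ((0 XOR 0) XOR (NOT 0 AND NOT 0))) -> 0
  row 1 [0001]: (0 AND ((0 XOR 1) XOR (NOT 0 AND NOT 0))) -> 0
  row 2 [0010]: (0 AND ((0 XOR 0) XOR (NOT 1 AND NOT 0))) -> 0
  row 3 [0011]: (0 AND ((0 XOR 1) XOR (NOT 1 AND NOT 0))) -> 0
  row 4 [0100]: (0 AND ((1 XOR 0) XOR (NOT 0 AND NOT 0))) -> 0
  row 5 [0101]: (0 AND ((1 XOR 1) XOR (NOT 0 AND NOT 0))) -> 0
  row 6 [0110]: (0 AND ((1 XOR 0) XOR (NOT 1 AND NOT 0))) -> 0
  row 7 [0111]: (0 AND ((1 XOR 1) XOR (NOT 1 AND NOT 0))) -> 0
  row 8 [1000]: (1 AND ((0 XOR 0) XOR (NOT 0 AND NOT 1))) -> 0
  row 9 [1001]: (1 AND ((0 XOR 1) XOR (NOT 0 AND NOT 1))) -> 1
  row 10 [1010]: (1 AND ((0 XOR 0) XOR (NOT 1 AND NOT 1))) -> 0
  row 11 [1011]: (1 AND ((0 XOR 1) XOR (NOT 1 AND NOT 1))) -> 1
  row 12 [1100]: (1 AND ((1 XOR 0) XOR (NOT 0 AND NOT 1))) -> 1
  row 13 [1101]: (1 AND ((1 XOR 1) XOR (NOT 0 AND NOT 1))) -> 0
  row 14 [1110]: (1 AND ((1 XOR 0) XOR (NOT 1 AND NOT 1))) -> 1
  row 15 [1111]: (1 AND ((1 XOR 1) XOR (NOT 1 AND NOT 1))) -> 0
Full result column, 4 rows per line (P1,P2 fixed per line; P3,P4 runs 00..11 left to right):
  rows 0-3 [P1,P2=00]: 0000  = hex 0
  rows 4-7 [P1,P2=01]: 0000  = hex 0
  rows 8-11 [P1,P2=10]: 0101  = hex 5
  rows 12-15 [P1,P2=11]: 1010  = hex A
Output column (row 0 .. row 15) = 0000000001011010
Output column grouped in 4s = 0000 0000 0101 1010 = 0x005A
Convert to decimal digit by digit (value = value*16 + digit):
  0 -> 0
  0*16 + 0 = 0
  0*16 + 5 = 5
  5*16 + 10 (A) = 90
Decimal = 90

90


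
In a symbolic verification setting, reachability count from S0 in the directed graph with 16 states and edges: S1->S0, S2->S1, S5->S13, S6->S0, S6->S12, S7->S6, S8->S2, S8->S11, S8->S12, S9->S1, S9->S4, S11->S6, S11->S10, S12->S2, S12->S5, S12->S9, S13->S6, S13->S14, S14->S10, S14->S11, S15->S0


BFS from S0:
  layer 0: {S0}
Reachable set: {S0}
Count = 1

1


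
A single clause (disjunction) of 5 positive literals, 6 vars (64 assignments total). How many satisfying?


Step 1: Total=2^6=64
Step 2: Unsat when all 5 false: 2^1=2
Step 3: Sat=64-2=62

62


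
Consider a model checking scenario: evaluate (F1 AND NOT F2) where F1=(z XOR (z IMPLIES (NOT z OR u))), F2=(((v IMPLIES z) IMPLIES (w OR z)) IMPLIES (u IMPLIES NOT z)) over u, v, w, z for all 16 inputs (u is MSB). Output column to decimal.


F1 = (z XOR (z IMPLIES (NOT z OR u)))
F2 = (((v IMPLIES z) IMPLIES (w OR z)) IMPLIES (u IMPLIES NOT z))
Counterexample to F1=>F2 is where F1=1 and F2=0.
Evaluate each row (bits = u,v,w,z, MSB first):
  row 0 [0000]: F1=1 F2=1 -> F1&~F2 -> 0
  row 1 [0001]: F1=1 F2=1 -> F1&~F2 -> 0
  row 2 [0010]: F1=1 F2=1 -> F1&~F2 -> 0
  row 3 [0011]: F1=1 F2=1 -> F1&~F2 -> 0
  row 4 [0100]: F1=1 F2=1 -> F1&~F2 -> 0
  row 5 [0101]: F1=1 F2=1 -> F1&~F2 -> 0
  row 6 [0110]: F1=1 F2=1 -> F1&~F2 -> 0
  row 7 [0111]: F1=1 F2=1 -> F1&~F2 -> 0
  row 8 [1000]: F1=1 F2=1 -> F1&~F2 -> 0
  row 9 [1001]: F1=0 F2=0 -> F1&~F2 -> 0
  row 10 [1010]: F1=1 F2=1 -> F1&~F2 -> 0
  row 11 [1011]: F1=0 F2=0 -> F1&~F2 -> 0
  row 12 [1100]: F1=1 F2=1 -> F1&~F2 -> 0
  row 13 [1101]: F1=0 F2=0 -> F1&~F2 -> 0
  row 14 [1110]: F1=1 F2=1 -> F1&~F2 -> 0
  row 15 [1111]: F1=0 F2=0 -> F1&~F2 -> 0
Full result column, 4 rows per line (u,v fixed per line; w,z runs 00..11 left to right):
  rows 0-3 [u,v=00]: 0000  = hex 0
  rows 4-7 [u,v=01]: 0000  = hex 0
  rows 8-11 [u,v=10]: 0000  = hex 0
  rows 12-15 [u,v=11]: 0000  = hex 0
Counterexample vector (row 0 .. row 15) = 0000000000000000
Output column grouped in 4s = 0000 0000 0000 0000 = 0x0000
Convert to decimal digit by digit (value = value*16 + digit):
  0 -> 0
  0*16 + 0 = 0
  0*16 + 0 = 0
  0*16 + 0 = 0
Decimal = 0

0


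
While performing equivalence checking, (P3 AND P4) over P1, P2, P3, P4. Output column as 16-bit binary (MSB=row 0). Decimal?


Formula: (P3 AND P4) over P1, P2, P3, P4 (16 rows)
Evaluate each row (bits = P1,P2,P3,P4, MSB first):
  row 0 [0000]: (0 AND 0) -> 0
  row 1 [0001]: (0 AND 1) -> 0
  row 2 [0010]: (1 AND 0) -> 0
  row 3 [0011]: (1 AND 1) -> 1
  row 4 [0100]: (0 AND 0) -> 0
  row 5 [0101]: (0 AND 1) -> 0
  row 6 [0110]: (1 AND 0) -> 0
  row 7 [0111]: (1 AND 1) -> 1
  row 8 [1000]: (0 AND 0) -> 0
  row 9 [1001]: (0 AND 1) -> 0
  row 10 [1010]: (1 AND 0) -> 0
  row 11 [1011]: (1 AND 1) -> 1
  row 12 [1100]: (0 AND 0) -> 0
  row 13 [1101]: (0 AND 1) -> 0
  row 14 [1110]: (1 AND 0) -> 0
  row 15 [1111]: (1 AND 1) -> 1
Full result column, 4 rows per line (P1,P2 fixed per line; P3,P4 runs 00..11 left to right):
  rows 0-3 [P1,P2=00]: 0001  = hex 1
  rows 4-7 [P1,P2=01]: 0001  = hex 1
  rows 8-11 [P1,P2=10]: 0001  = hex 1
  rows 12-15 [P1,P2=11]: 0001  = hex 1
Output column (row 0 .. row 15) = 0001000100010001
Output column grouped in 4s = 0001 0001 0001 0001 = 0x1111
Convert to decimal digit by digit (value = value*16 + digit):
  1 -> 1
  1*16 + 1 = 17
  17*16 + 1 = 273
  273*16 + 1 = 4369
Decimal = 4369

4369


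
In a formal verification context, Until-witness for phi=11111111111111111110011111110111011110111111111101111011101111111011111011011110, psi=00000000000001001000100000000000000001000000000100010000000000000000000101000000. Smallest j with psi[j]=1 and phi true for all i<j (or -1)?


(phi U psi) at 0: need smallest j with psi[j]=1 and phi[i]=1 for all i in [0,j).
Scan from step 0:
  step 0: phi=1, psi=0 -> continue
  step 1: phi=1, psi=0 -> continue
  step 2: phi=1, psi=0 -> continue
  step 3: phi=1, psi=0 -> continue
  step 13: psi=1 and phi held for [0,13) -> witness found
Witness step = 13

13


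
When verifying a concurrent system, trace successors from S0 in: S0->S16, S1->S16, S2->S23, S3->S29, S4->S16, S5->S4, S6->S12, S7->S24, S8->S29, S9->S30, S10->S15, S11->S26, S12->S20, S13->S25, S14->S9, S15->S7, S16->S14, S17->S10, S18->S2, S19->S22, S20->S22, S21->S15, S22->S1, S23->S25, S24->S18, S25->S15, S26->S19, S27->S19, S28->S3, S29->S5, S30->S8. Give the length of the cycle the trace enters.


Trace from S0 until a state repeats:
  S0 -> S16 -> S14 -> S9 -> S30 -> S8 -> S29 -> S5 -> S4 -> S16
S16 first seen at step 1, revisited at step 9.
Cycle length = 9 - 1 = 8

8


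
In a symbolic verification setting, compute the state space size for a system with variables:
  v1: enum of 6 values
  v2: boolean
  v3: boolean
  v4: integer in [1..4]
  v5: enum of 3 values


State space = product of domain sizes of all variables.
Domain sizes:
  v1 (enum of 6 values): 6
  v2 (boolean): 2
  v3 (boolean): 2
  v4 (integer in [1..4]): 4
  v5 (enum of 3 values): 3
Product = 6 * 2 * 2 * 4 * 3 = 288

288


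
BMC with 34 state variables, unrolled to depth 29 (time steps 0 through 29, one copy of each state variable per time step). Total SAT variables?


BMC unrolls to depth k, creating one copy of each state var for steps 0..k.
Step count = 29 + 1 = 30 (steps 0 through 29)
Vars per step = 34
Total = 34 * 30 = 1020

1020


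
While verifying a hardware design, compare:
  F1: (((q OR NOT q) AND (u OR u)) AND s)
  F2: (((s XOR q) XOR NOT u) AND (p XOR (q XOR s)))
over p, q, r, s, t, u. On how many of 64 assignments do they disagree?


F1 = (((q OR NOT q) AND (u OR u)) AND s)
F2 = (((s XOR q) XOR NOT u) AND (p XOR (q XOR s)))
Evaluate both on each of 64 rows (bits = p,q,r,s,t,u):
  row 0 [000000]: F1=0 F2=0 -> 0
  row 1 [000001]: F1=0 F2=0 -> 0
  row 2 [000010]: F1=0 F2=0 -> 0
  row 3 [000011]: F1=0 F2=0 -> 0
  row 4 [000100]: F1=0 F2=0 -> 0
  (every remaining row is evaluated the same way; all 64 results are listed next)
Full result column, 8 rows per line (p,q,r fixed per line; s,t,u runs 000..111 left to right):
  rows 0-7 [p,q,r=000]: 00000000  (ones: 0)
  rows 8-15 [p,q,r=001]: 00000000  (ones: 0)
  rows 16-23 [p,q,r=010]: 01010101  (ones: 4)
  rows 24-31 [p,q,r=011]: 01010101  (ones: 4)
  rows 32-39 [p,q,r=100]: 10100101  (ones: 4)
  rows 40-47 [p,q,r=101]: 10100101  (ones: 4)
  rows 48-55 [p,q,r=110]: 00001111  (ones: 4)
  rows 56-63 [p,q,r=111]: 00001111  (ones: 4)
Disagreements = 0+0+4+4+4+4+4+4 = 24

24


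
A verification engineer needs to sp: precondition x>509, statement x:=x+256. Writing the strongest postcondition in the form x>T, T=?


Formula: sp(P, x:=E) = exists old_x. (x = E[old_x/x]) AND P[old_x/x] (old_x is the value of x before the assignment; eliminate old_x by solving x = E[old_x/x] for old_x)
Step 1: Precondition P: x>509, i.e. old_x > 509
Step 2: Assignment gives x = old_x + 256, so old_x = x - 256
Step 3: Substitute into P: x - 256 > 509
Step 4: Simplify: x > 509+256 = 765

765


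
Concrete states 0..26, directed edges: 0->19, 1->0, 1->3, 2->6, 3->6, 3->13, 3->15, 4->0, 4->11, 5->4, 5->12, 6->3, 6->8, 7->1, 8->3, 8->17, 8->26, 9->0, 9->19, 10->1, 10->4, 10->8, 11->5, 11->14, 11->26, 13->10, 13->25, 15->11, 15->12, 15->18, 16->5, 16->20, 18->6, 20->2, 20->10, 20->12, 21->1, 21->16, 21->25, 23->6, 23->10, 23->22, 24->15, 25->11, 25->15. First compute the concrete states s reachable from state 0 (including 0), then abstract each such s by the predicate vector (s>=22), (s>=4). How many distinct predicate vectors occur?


BFS from 0:
Concrete reachable: {0, 19}
Abstract via predicates (s>=22), (s>=4):
  (0,0) <- {0}
  (0,1) <- {19}
Distinct abstract states = 2

2


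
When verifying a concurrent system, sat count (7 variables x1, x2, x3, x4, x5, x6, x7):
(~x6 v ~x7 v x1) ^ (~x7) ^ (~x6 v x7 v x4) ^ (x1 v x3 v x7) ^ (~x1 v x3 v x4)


CNF with 5 clauses over 7 vars (128 assignments).
An assignment satisfies CNF iff every clause has >=1 true literal.
Check each row (bits = x1,x2,x3,x4,x5,x6,x7; clause T/F shown):
  row 0 [0000000]: clauses=TTTFT -> 0
  row 1 [0000001]: clauses=TFTTT -> 0
  row 2 [0000010]: clauses=TTFFT -> 0
  row 3 [0000011]: clauses=FFTTT -> 0
  row 4 [0000100]: clauses=TTTFT -> 0
  (every remaining row is evaluated the same way; all 128 results are listed next)
Full result column, 8 rows per line (x1,x2,x3,x4 fixed per line; x5,x6,x7 runs 000..111 left to right):
  rows 0-7 [x1,x2,x3,x4=0000]: 00000000  (ones: 0)
  rows 8-15 [x1,x2,x3,x4=0001]: 00000000  (ones: 0)
  rows 16-23 [x1,x2,x3,x4=0010]: 10001000  (ones: 2)
  rows 24-31 [x1,x2,x3,x4=0011]: 10101010  (ones: 4)
  rows 32-39 [x1,x2,x3,x4=0100]: 00000000  (ones: 0)
  rows 40-47 [x1,x2,x3,x4=0101]: 00000000  (ones: 0)
  rows 48-55 [x1,x2,x3,x4=0110]: 10001000  (ones: 2)
  rows 56-63 [x1,x2,x3,x4=0111]: 10101010  (ones: 4)
  rows 64-71 [x1,x2,x3,x4=1000]: 00000000  (ones: 0)
  rows 72-79 [x1,x2,x3,x4=1001]: 10101010  (ones: 4)
  rows 80-87 [x1,x2,x3,x4=1010]: 10001000  (ones: 2)
  rows 88-95 [x1,x2,x3,x4=1011]: 10101010  (ones: 4)
  rows 96-103 [x1,x2,x3,x4=1100]: 00000000  (ones: 0)
  rows 104-111 [x1,x2,x3,x4=1101]: 10101010  (ones: 4)
  rows 112-119 [x1,x2,x3,x4=1110]: 10001000  (ones: 2)
  rows 120-127 [x1,x2,x3,x4=1111]: 10101010  (ones: 4)
Satisfying assignments = 0+0+2+4+0+0+2+4+0+4+2+4+0+4+2+4 = 32

32


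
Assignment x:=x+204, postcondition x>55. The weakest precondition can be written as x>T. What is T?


Formula: wp(x:=E, P) = P[E/x] (substitute E for x in postcondition)
Step 1: Postcondition: x>55
Step 2: Substitute x+204 for x: x+204>55
Step 3: Solve for x: x > 55-204 = -149

-149


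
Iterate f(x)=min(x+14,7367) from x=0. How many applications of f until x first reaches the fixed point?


Step 1: x=0, cap=7367, increment=14
Step 2: x grows by 14 each step until capped at 7367; fixed point is x=7367
Step 3: iterations = ceil(7367/14) = 527

527


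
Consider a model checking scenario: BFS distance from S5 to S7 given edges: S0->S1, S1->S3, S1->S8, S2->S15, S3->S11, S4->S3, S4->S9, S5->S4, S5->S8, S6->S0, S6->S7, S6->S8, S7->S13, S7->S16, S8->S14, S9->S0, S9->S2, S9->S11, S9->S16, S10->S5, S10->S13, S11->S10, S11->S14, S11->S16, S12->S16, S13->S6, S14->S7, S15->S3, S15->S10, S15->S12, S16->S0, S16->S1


BFS layer-by-layer from S5:
  dist 0: {S5}
  dist 1: {S4, S8}
  dist 2: {S3, S9, S14}
  dist 3: {S0, S2, S7, S11, S16}
  -> S7 reached at distance 3
Shortest path length = 3

3


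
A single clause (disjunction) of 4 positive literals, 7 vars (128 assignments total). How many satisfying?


Step 1: Total=2^7=128
Step 2: Unsat when all 4 false: 2^3=8
Step 3: Sat=128-8=120

120


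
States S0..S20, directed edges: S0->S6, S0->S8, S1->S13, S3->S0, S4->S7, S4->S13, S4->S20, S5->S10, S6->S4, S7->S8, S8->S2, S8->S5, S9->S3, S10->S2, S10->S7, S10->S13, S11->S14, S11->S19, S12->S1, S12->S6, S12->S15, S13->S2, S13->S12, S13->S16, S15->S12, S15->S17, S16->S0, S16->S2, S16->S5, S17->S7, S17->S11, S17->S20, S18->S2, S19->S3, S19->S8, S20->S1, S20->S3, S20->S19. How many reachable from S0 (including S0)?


BFS from S0:
  layer 0: {S0}
  layer 1: {S6, S8}
  layer 2: {S2, S4, S5}
  layer 3: {S7, S10, S13, S20}
  layer 4: {S1, S3, S12, S16, S19}
  layer 5: {S15}
  layer 6: {S17}
  layer 7: {S11}
  layer 8: {S14}
Reachable set: {S0, S1, S2, S3, S4, S5, S6, S7, S8, S10, S11, S12, S13, S14, S15, S16, S17, S19, S20}
Count = 19

19


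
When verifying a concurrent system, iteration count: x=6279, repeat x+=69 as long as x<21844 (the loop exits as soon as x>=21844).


Step 1: x goes from 6279 toward 21844 by 69; the body runs while x<21844, so iterations = ceil((bound-start)/step)
Step 2: Distance=15565
Step 3: ceil(15565/69)=226

226


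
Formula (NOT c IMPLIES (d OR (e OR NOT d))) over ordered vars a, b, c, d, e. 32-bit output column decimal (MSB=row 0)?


Formula: (NOT c IMPLIES (d OR (e OR NOT d))) over a, b, c, d, e (32 rows)
Evaluate each row (bits = a,b,c,d,e, MSB first):
  row 0 [00000]: (NOT 0 IMPLIES (0 OR (0 OR NOT 0))) -> 1
  row 1 [00001]: (NOT 0 IMPLIES (0 OR (1 OR NOT 0))) -> 1
  row 2 [00010]: (NOT 0 IMPLIES (1 OR (0 OR NOT 1))) -> 1
  row 3 [00011]: (NOT 0 IMPLIES (1 OR (1 OR NOT 1))) -> 1
  row 4 [00100]: (NOT 1 IMPLIES (0 OR (0 OR NOT 0))) -> 1
  row 5 [00101]: (NOT 1 IMPLIES (0 OR (1 OR NOT 0))) -> 1
  row 6 [00110]: (NOT 1 IMPLIES (1 OR (0 OR NOT 1))) -> 1
  row 7 [00111]: (NOT 1 IMPLIES (1 OR (1 OR NOT 1))) -> 1
  row 8 [01000]: (NOT 0 IMPLIES (0 OR (0 OR NOT 0))) -> 1
  row 9 [01001]: (NOT 0 IMPLIES (0 OR (1 OR NOT 0))) -> 1
  row 10 [01010]: (NOT 0 IMPLIES (1 OR (0 OR NOT 1))) -> 1
  row 11 [01011]: (NOT 0 IMPLIES (1 OR (1 OR NOT 1))) -> 1
  row 12 [01100]: (NOT 1 IMPLIES (0 OR (0 OR NOT 0))) -> 1
  row 13 [01101]: (NOT 1 IMPLIES (0 OR (1 OR NOT 0))) -> 1
  row 14 [01110]: (NOT 1 IMPLIES (1 OR (0 OR NOT 1))) -> 1
  row 15 [01111]: (NOT 1 IMPLIES (1 OR (1 OR NOT 1))) -> 1
  row 16 [10000]: (NOT 0 IMPLIES (0 OR (0 OR NOT 0))) -> 1
  row 17 [10001]: (NOT 0 IMPLIES (0 OR (1 OR NOT 0))) -> 1
  row 18 [10010]: (NOT 0 IMPLIES (1 OR (0 OR NOT 1))) -> 1
  row 19 [10011]: (NOT 0 IMPLIES (1 OR (1 OR NOT 1))) -> 1
  row 20 [10100]: (NOT 1 IMPLIES (0 OR (0 OR NOT 0))) -> 1
  row 21 [10101]: (NOT 1 IMPLIES (0 OR (1 OR NOT 0))) -> 1
  row 22 [10110]: (NOT 1 IMPLIES (1 OR (0 OR NOT 1))) -> 1
  row 23 [10111]: (NOT 1 IMPLIES (1 OR (1 OR NOT 1))) -> 1
  row 24 [11000]: (NOT 0 IMPLIES (0 OR (0 OR NOT 0))) -> 1
  row 25 [11001]: (NOT 0 IMPLIES (0 OR (1 OR NOT 0))) -> 1
  row 26 [11010]: (NOT 0 IMPLIES (1 OR (0 OR NOT 1))) -> 1
  row 27 [11011]: (NOT 0 IMPLIES (1 OR (1 OR NOT 1))) -> 1
  row 28 [11100]: (NOT 1 IMPLIES (0 OR (0 OR NOT 0))) -> 1
  row 29 [11101]: (NOT 1 IMPLIES (0 OR (1 OR NOT 0))) -> 1
  row 30 [11110]: (NOT 1 IMPLIES (1 OR (0 OR NOT 1))) -> 1
  row 31 [11111]: (NOT 1 IMPLIES (1 OR (1 OR NOT 1))) -> 1
Full result column, 4 rows per line (a,b,c fixed per line; d,e runs 00..11 left to right):
  rows 0-3 [a,b,c=000]: 1111  = hex F
  rows 4-7 [a,b,c=001]: 1111  = hex F
  rows 8-11 [a,b,c=010]: 1111  = hex F
  rows 12-15 [a,b,c=011]: 1111  = hex F
  rows 16-19 [a,b,c=100]: 1111  = hex F
  rows 20-23 [a,b,c=101]: 1111  = hex F
  rows 24-27 [a,b,c=110]: 1111  = hex F
  rows 28-31 [a,b,c=111]: 1111  = hex F
Output column (row 0 .. row 31) = 11111111111111111111111111111111
Output column grouped in 4s = 1111 1111 1111 1111 1111 1111 1111 1111 = 0xFFFFFFFF
Convert to decimal digit by digit (value = value*16 + digit):
  F -> 15
  15*16 + 15 (F) = 255
  255*16 + 15 (F) = 4095
  4095*16 + 15 (F) = 65535
  65535*16 + 15 (F) = 1048575
  1048575*16 + 15 (F) = 16777215
  16777215*16 + 15 (F) = 268435455
  268435455*16 + 15 (F) = 4294967295
Decimal = 4294967295

4294967295


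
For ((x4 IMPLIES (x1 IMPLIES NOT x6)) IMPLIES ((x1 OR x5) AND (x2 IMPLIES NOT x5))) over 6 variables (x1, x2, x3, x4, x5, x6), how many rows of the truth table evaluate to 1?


Formula: ((x4 IMPLIES (x1 IMPLIES NOT x6)) IMPLIES ((x1 OR x5) AND (x2 IMPLIES NOT x5))) over 6 vars (64 rows)
Evaluate each row (x1, x2, x3, x4, x5, x6 as bits, MSB first):
  row 0 [000000]: ((0 IMPLIES (0 IMPLIES NOT 0)) IMPLIES ((0 OR 0) AND (0 IMPLIES NOT 0))) -> 0
  row 1 [000001]: ((0 IMPLIES (0 IMPLIES NOT 1)) IMPLIES ((0 OR 0) AND (0 IMPLIES NOT 0))) -> 0
  row 2 [000010]: ((0 IMPLIES (0 IMPLIES NOT 0)) IMPLIES ((0 OR 1) AND (0 IMPLIES NOT 1))) -> 1
  row 3 [000011]: ((0 IMPLIES (0 IMPLIES NOT 1)) IMPLIES ((0 OR 1) AND (0 IMPLIES NOT 1))) -> 1
  row 4 [000100]: ((1 IMPLIES (0 IMPLIES NOT 0)) IMPLIES ((0 OR 0) AND (0 IMPLIES NOT 0))) -> 0
  (every remaining row is evaluated the same way; all 64 results are listed next)
Full result column, 8 rows per line (x1,x2,x3 fixed per line; x4,x5,x6 runs 000..111 left to right):
  rows 0-7 [x1,x2,x3=000]: 00110011  (ones: 4)
  rows 8-15 [x1,x2,x3=001]: 00110011  (ones: 4)
  rows 16-23 [x1,x2,x3=010]: 00000000  (ones: 0)
  rows 24-31 [x1,x2,x3=011]: 00000000  (ones: 0)
  rows 32-39 [x1,x2,x3=100]: 11111111  (ones: 8)
  rows 40-47 [x1,x2,x3=101]: 11111111  (ones: 8)
  rows 48-55 [x1,x2,x3=110]: 11001101  (ones: 5)
  rows 56-63 [x1,x2,x3=111]: 11001101  (ones: 5)
Count of 1-rows = 4+4+0+0+8+8+5+5 = 34

34


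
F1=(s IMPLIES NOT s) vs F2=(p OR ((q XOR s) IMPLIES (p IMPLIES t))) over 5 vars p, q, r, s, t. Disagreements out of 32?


F1 = (s IMPLIES NOT s)
F2 = (p OR ((q XOR s) IMPLIES (p IMPLIES t)))
Evaluate both on each of 32 rows (bits = p,q,r,s,t):
  row 0 [00000]: F1=1 F2=1 -> 0
  row 1 [00001]: F1=1 F2=1 -> 0
  row 2 [00010]: F1=0 F2=1 (differ) -> 1
  row 3 [00011]: F1=0 F2=1 (differ) -> 1
  row 4 [00100]: F1=1 F2=1 -> 0
  row 5 [00101]: F1=1 F2=1 -> 0
  row 6 [00110]: F1=0 F2=1 (differ) -> 1
  row 7 [00111]: F1=0 F2=1 (differ) -> 1
  row 8 [01000]: F1=1 F2=1 -> 0
  row 9 [01001]: F1=1 F2=1 -> 0
  row 10 [01010]: F1=0 F2=1 (differ) -> 1
  row 11 [01011]: F1=0 F2=1 (differ) -> 1
  row 12 [01100]: F1=1 F2=1 -> 0
  row 13 [01101]: F1=1 F2=1 -> 0
  row 14 [01110]: F1=0 F2=1 (differ) -> 1
  row 15 [01111]: F1=0 F2=1 (differ) -> 1
  row 16 [10000]: F1=1 F2=1 -> 0
  row 17 [10001]: F1=1 F2=1 -> 0
  row 18 [10010]: F1=0 F2=1 (differ) -> 1
  row 19 [10011]: F1=0 F2=1 (differ) -> 1
  row 20 [10100]: F1=1 F2=1 -> 0
  row 21 [10101]: F1=1 F2=1 -> 0
  row 22 [10110]: F1=0 F2=1 (differ) -> 1
  row 23 [10111]: F1=0 F2=1 (differ) -> 1
  row 24 [11000]: F1=1 F2=1 -> 0
  row 25 [11001]: F1=1 F2=1 -> 0
  row 26 [11010]: F1=0 F2=1 (differ) -> 1
  row 27 [11011]: F1=0 F2=1 (differ) -> 1
  row 28 [11100]: F1=1 F2=1 -> 0
  row 29 [11101]: F1=1 F2=1 -> 0
  row 30 [11110]: F1=0 F2=1 (differ) -> 1
  row 31 [11111]: F1=0 F2=1 (differ) -> 1
Full result column, 8 rows per line (p,q fixed per line; r,s,t runs 000..111 left to right):
  rows 0-7 [p,q=00]: 00110011  (ones: 4)
  rows 8-15 [p,q=01]: 00110011  (ones: 4)
  rows 16-23 [p,q=10]: 00110011  (ones: 4)
  rows 24-31 [p,q=11]: 00110011  (ones: 4)
Disagreements = 4+4+4+4 = 16

16


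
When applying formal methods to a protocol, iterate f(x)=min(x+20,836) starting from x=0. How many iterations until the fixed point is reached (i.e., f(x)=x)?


Step 1: x=0, cap=836, increment=20
Step 2: x grows by 20 each step until capped at 836; fixed point is x=836
Step 3: iterations = ceil(836/20) = 42

42


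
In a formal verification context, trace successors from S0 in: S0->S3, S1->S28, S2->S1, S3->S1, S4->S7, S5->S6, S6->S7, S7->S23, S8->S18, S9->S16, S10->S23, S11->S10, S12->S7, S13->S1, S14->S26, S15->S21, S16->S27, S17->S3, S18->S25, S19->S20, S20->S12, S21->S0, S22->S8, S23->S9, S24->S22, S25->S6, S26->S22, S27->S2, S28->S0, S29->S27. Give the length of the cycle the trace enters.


Trace from S0 until a state repeats:
  S0 -> S3 -> S1 -> S28 -> S0
S0 first seen at step 0, revisited at step 4.
Cycle length = 4 - 0 = 4

4


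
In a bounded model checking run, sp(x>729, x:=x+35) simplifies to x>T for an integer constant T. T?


Formula: sp(P, x:=E) = exists old_x. (x = E[old_x/x]) AND P[old_x/x] (old_x is the value of x before the assignment; eliminate old_x by solving x = E[old_x/x] for old_x)
Step 1: Precondition P: x>729, i.e. old_x > 729
Step 2: Assignment gives x = old_x + 35, so old_x = x - 35
Step 3: Substitute into P: x - 35 > 729
Step 4: Simplify: x > 729+35 = 764

764


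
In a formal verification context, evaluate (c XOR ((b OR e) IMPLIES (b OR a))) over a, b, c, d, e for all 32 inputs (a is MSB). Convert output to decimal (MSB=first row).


Formula: (c XOR ((b OR e) IMPLIES (b OR a))) over a, b, c, d, e (32 rows)
Evaluate each row (bits = a,b,c,d,e, MSB first):
  row 0 [00000]: (0 XOR ((0 OR 0) IMPLIES (0 OR 0))) -> 1
  row 1 [00001]: (0 XOR ((0 OR 1) IMPLIES (0 OR 0))) -> 0
  row 2 [00010]: (0 XOR ((0 OR 0) IMPLIES (0 OR 0))) -> 1
  row 3 [00011]: (0 XOR ((0 OR 1) IMPLIES (0 OR 0))) -> 0
  row 4 [00100]: (1 XOR ((0 OR 0) IMPLIES (0 OR 0))) -> 0
  row 5 [00101]: (1 XOR ((0 OR 1) IMPLIES (0 OR 0))) -> 1
  row 6 [00110]: (1 XOR ((0 OR 0) IMPLIES (0 OR 0))) -> 0
  row 7 [00111]: (1 XOR ((0 OR 1) IMPLIES (0 OR 0))) -> 1
  row 8 [01000]: (0 XOR ((1 OR 0) IMPLIES (1 OR 0))) -> 1
  row 9 [01001]: (0 XOR ((1 OR 1) IMPLIES (1 OR 0))) -> 1
  row 10 [01010]: (0 XOR ((1 OR 0) IMPLIES (1 OR 0))) -> 1
  row 11 [01011]: (0 XOR ((1 OR 1) IMPLIES (1 OR 0))) -> 1
  row 12 [01100]: (1 XOR ((1 OR 0) IMPLIES (1 OR 0))) -> 0
  row 13 [01101]: (1 XOR ((1 OR 1) IMPLIES (1 OR 0))) -> 0
  row 14 [01110]: (1 XOR ((1 OR 0) IMPLIES (1 OR 0))) -> 0
  row 15 [01111]: (1 XOR ((1 OR 1) IMPLIES (1 OR 0))) -> 0
  row 16 [10000]: (0 XOR ((0 OR 0) IMPLIES (0 OR 1))) -> 1
  row 17 [10001]: (0 XOR ((0 OR 1) IMPLIES (0 OR 1))) -> 1
  row 18 [10010]: (0 XOR ((0 OR 0) IMPLIES (0 OR 1))) -> 1
  row 19 [10011]: (0 XOR ((0 OR 1) IMPLIES (0 OR 1))) -> 1
  row 20 [10100]: (1 XOR ((0 OR 0) IMPLIES (0 OR 1))) -> 0
  row 21 [10101]: (1 XOR ((0 OR 1) IMPLIES (0 OR 1))) -> 0
  row 22 [10110]: (1 XOR ((0 OR 0) IMPLIES (0 OR 1))) -> 0
  row 23 [10111]: (1 XOR ((0 OR 1) IMPLIES (0 OR 1))) -> 0
  row 24 [11000]: (0 XOR ((1 OR 0) IMPLIES (1 OR 1))) -> 1
  row 25 [11001]: (0 XOR ((1 OR 1) IMPLIES (1 OR 1))) -> 1
  row 26 [11010]: (0 XOR ((1 OR 0) IMPLIES (1 OR 1))) -> 1
  row 27 [11011]: (0 XOR ((1 OR 1) IMPLIES (1 OR 1))) -> 1
  row 28 [11100]: (1 XOR ((1 OR 0) IMPLIES (1 OR 1))) -> 0
  row 29 [11101]: (1 XOR ((1 OR 1) IMPLIES (1 OR 1))) -> 0
  row 30 [11110]: (1 XOR ((1 OR 0) IMPLIES (1 OR 1))) -> 0
  row 31 [11111]: (1 XOR ((1 OR 1) IMPLIES (1 OR 1))) -> 0
Full result column, 4 rows per line (a,b,c fixed per line; d,e runs 00..11 left to right):
  rows 0-3 [a,b,c=000]: 1010  = hex A
  rows 4-7 [a,b,c=001]: 0101  = hex 5
  rows 8-11 [a,b,c=010]: 1111  = hex F
  rows 12-15 [a,b,c=011]: 0000  = hex 0
  rows 16-19 [a,b,c=100]: 1111  = hex F
  rows 20-23 [a,b,c=101]: 0000  = hex 0
  rows 24-27 [a,b,c=110]: 1111  = hex F
  rows 28-31 [a,b,c=111]: 0000  = hex 0
Output column (row 0 .. row 31) = 10100101111100001111000011110000
Output column grouped in 4s = 1010 0101 1111 0000 1111 0000 1111 0000 = 0xA5F0F0F0
Convert to decimal digit by digit (value = value*16 + digit):
  A -> 10
  10*16 + 5 = 165
  165*16 + 15 (F) = 2655
  2655*16 + 0 = 42480
  42480*16 + 15 (F) = 679695
  679695*16 + 0 = 10875120
  10875120*16 + 15 (F) = 174001935
  174001935*16 + 0 = 2784030960
Decimal = 2784030960

2784030960


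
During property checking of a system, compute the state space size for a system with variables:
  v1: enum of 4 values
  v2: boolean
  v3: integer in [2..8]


State space = product of domain sizes of all variables.
Domain sizes:
  v1 (enum of 4 values): 4
  v2 (boolean): 2
  v3 (integer in [2..8]): 7
Product = 4 * 2 * 7 = 56

56


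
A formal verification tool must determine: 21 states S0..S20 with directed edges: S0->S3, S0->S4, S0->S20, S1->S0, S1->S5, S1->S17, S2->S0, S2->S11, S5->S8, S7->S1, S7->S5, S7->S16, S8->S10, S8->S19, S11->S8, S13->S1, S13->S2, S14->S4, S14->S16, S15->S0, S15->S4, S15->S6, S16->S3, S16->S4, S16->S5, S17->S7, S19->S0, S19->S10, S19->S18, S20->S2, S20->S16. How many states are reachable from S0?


BFS from S0:
  layer 0: {S0}
  layer 1: {S3, S4, S20}
  layer 2: {S2, S16}
  layer 3: {S5, S11}
  layer 4: {S8}
  layer 5: {S10, S19}
  layer 6: {S18}
Reachable set: {S0, S2, S3, S4, S5, S8, S10, S11, S16, S18, S19, S20}
Count = 12

12


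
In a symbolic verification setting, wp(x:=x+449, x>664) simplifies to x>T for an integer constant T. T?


Formula: wp(x:=E, P) = P[E/x] (substitute E for x in postcondition)
Step 1: Postcondition: x>664
Step 2: Substitute x+449 for x: x+449>664
Step 3: Solve for x: x > 664-449 = 215

215


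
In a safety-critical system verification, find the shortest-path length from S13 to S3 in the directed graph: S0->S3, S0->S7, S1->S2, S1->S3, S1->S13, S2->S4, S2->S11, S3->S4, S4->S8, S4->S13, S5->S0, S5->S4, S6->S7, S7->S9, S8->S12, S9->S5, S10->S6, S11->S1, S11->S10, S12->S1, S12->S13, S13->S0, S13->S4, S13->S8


BFS layer-by-layer from S13:
  dist 0: {S13}
  dist 1: {S0, S4, S8}
  dist 2: {S3, S7, S12}
  -> S3 reached at distance 2
Shortest path length = 2

2


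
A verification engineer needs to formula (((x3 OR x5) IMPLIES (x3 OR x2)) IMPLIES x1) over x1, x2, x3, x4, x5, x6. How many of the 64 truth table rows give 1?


Formula: (((x3 OR x5) IMPLIES (x3 OR x2)) IMPLIES x1) over 6 vars (64 rows)
Evaluate each row (x1, x2, x3, x4, x5, x6 as bits, MSB first):
  row 0 [000000]: (((0 OR 0) IMPLIES (0 OR 0)) IMPLIES 0) -> 0
  row 1 [000001]: (((0 OR 0) IMPLIES (0 OR 0)) IMPLIES 0) -> 0
  row 2 [000010]: (((0 OR 1) IMPLIES (0 OR 0)) IMPLIES 0) -> 1
  row 3 [000011]: (((0 OR 1) IMPLIES (0 OR 0)) IMPLIES 0) -> 1
  row 4 [000100]: (((0 OR 0) IMPLIES (0 OR 0)) IMPLIES 0) -> 0
  (every remaining row is evaluated the same way; all 64 results are listed next)
Full result column, 8 rows per line (x1,x2,x3 fixed per line; x4,x5,x6 runs 000..111 left to right):
  rows 0-7 [x1,x2,x3=000]: 00110011  (ones: 4)
  rows 8-15 [x1,x2,x3=001]: 00000000  (ones: 0)
  rows 16-23 [x1,x2,x3=010]: 00000000  (ones: 0)
  rows 24-31 [x1,x2,x3=011]: 00000000  (ones: 0)
  rows 32-39 [x1,x2,x3=100]: 11111111  (ones: 8)
  rows 40-47 [x1,x2,x3=101]: 11111111  (ones: 8)
  rows 48-55 [x1,x2,x3=110]: 11111111  (ones: 8)
  rows 56-63 [x1,x2,x3=111]: 11111111  (ones: 8)
Count of 1-rows = 4+0+0+0+8+8+8+8 = 36

36


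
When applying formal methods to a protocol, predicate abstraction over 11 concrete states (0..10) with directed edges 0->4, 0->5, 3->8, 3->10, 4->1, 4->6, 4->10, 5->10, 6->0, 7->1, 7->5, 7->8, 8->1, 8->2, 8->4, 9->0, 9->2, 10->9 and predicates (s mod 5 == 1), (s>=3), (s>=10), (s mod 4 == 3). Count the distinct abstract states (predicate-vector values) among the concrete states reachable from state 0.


BFS from 0:
Concrete reachable: {0, 1, 2, 4, 5, 6, 9, 10}
Abstract via predicates (s mod 5 == 1), (s>=3), (s>=10), (s mod 4 == 3):
  (0,0,0,0) <- {0, 2}
  (0,1,0,0) <- {4, 5, 9}
  (0,1,1,0) <- {10}
  (1,0,0,0) <- {1}
  (1,1,0,0) <- {6}
Distinct abstract states = 5

5


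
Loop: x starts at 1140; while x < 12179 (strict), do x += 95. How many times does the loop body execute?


Step 1: x goes from 1140 toward 12179 by 95; the body runs while x<12179, so iterations = ceil((bound-start)/step)
Step 2: Distance=11039
Step 3: ceil(11039/95)=117

117


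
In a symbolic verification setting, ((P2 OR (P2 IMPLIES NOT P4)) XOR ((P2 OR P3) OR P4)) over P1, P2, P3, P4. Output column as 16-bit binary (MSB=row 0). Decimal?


Formula: ((P2 OR (P2 IMPLIES NOT P4)) XOR ((P2 OR P3) OR P4)) over P1, P2, P3, P4 (16 rows)
Evaluate each row (bits = P1,P2,P3,P4, MSB first):
  row 0 [0000]: ((0 OR (0 IMPLIES NOT 0)) XOR ((0 OR 0) OR 0)) -> 1
  row 1 [0001]: ((0 OR (0 IMPLIES NOT 1)) XOR ((0 OR 0) OR 1)) -> 0
  row 2 [0010]: ((0 OR (0 IMPLIES NOT 0)) XOR ((0 OR 1) OR 0)) -> 0
  row 3 [0011]: ((0 OR (0 IMPLIES NOT 1)) XOR ((0 OR 1) OR 1)) -> 0
  row 4 [0100]: ((1 OR (1 IMPLIES NOT 0)) XOR ((1 OR 0) OR 0)) -> 0
  row 5 [0101]: ((1 OR (1 IMPLIES NOT 1)) XOR ((1 OR 0) OR 1)) -> 0
  row 6 [0110]: ((1 OR (1 IMPLIES NOT 0)) XOR ((1 OR 1) OR 0)) -> 0
  row 7 [0111]: ((1 OR (1 IMPLIES NOT 1)) XOR ((1 OR 1) OR 1)) -> 0
  row 8 [1000]: ((0 OR (0 IMPLIES NOT 0)) XOR ((0 OR 0) OR 0)) -> 1
  row 9 [1001]: ((0 OR (0 IMPLIES NOT 1)) XOR ((0 OR 0) OR 1)) -> 0
  row 10 [1010]: ((0 OR (0 IMPLIES NOT 0)) XOR ((0 OR 1) OR 0)) -> 0
  row 11 [1011]: ((0 OR (0 IMPLIES NOT 1)) XOR ((0 OR 1) OR 1)) -> 0
  row 12 [1100]: ((1 OR (1 IMPLIES NOT 0)) XOR ((1 OR 0) OR 0)) -> 0
  row 13 [1101]: ((1 OR (1 IMPLIES NOT 1)) XOR ((1 OR 0) OR 1)) -> 0
  row 14 [1110]: ((1 OR (1 IMPLIES NOT 0)) XOR ((1 OR 1) OR 0)) -> 0
  row 15 [1111]: ((1 OR (1 IMPLIES NOT 1)) XOR ((1 OR 1) OR 1)) -> 0
Full result column, 4 rows per line (P1,P2 fixed per line; P3,P4 runs 00..11 left to right):
  rows 0-3 [P1,P2=00]: 1000  = hex 8
  rows 4-7 [P1,P2=01]: 0000  = hex 0
  rows 8-11 [P1,P2=10]: 1000  = hex 8
  rows 12-15 [P1,P2=11]: 0000  = hex 0
Output column (row 0 .. row 15) = 1000000010000000
Output column grouped in 4s = 1000 0000 1000 0000 = 0x8080
Convert to decimal digit by digit (value = value*16 + digit):
  8 -> 8
  8*16 + 0 = 128
  128*16 + 8 = 2056
  2056*16 + 0 = 32896
Decimal = 32896

32896


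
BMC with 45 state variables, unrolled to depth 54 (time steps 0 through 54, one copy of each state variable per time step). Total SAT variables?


BMC unrolls to depth k, creating one copy of each state var for steps 0..k.
Step count = 54 + 1 = 55 (steps 0 through 54)
Vars per step = 45
Total = 45 * 55 = 2475

2475


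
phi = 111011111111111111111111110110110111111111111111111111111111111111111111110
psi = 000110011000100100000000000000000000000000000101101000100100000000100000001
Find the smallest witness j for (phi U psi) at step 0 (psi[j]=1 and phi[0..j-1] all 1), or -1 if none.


(phi U psi) at 0: need smallest j with psi[j]=1 and phi[i]=1 for all i in [0,j).
Scan from step 0:
  step 0: phi=1, psi=0 -> continue
  step 1: phi=1, psi=0 -> continue
  step 2: phi=1, psi=0 -> continue
  step 3: psi=1 and phi held for [0,3) -> witness found
Witness step = 3

3


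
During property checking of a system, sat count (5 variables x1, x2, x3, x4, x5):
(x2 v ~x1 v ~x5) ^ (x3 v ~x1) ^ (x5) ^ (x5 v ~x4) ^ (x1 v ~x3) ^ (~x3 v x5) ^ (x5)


CNF with 7 clauses over 5 vars (32 assignments).
An assignment satisfies CNF iff every clause has >=1 true literal.
Check each row (bits = x1,x2,x3,x4,x5; clause T/F shown):
  row 0 [00000]: clauses=TTFTTTF -> 0
  row 1 [00001]: clauses=TTTTTTT -> 1
  row 2 [00010]: clauses=TTFFTTF -> 0
  row 3 [00011]: clauses=TTTTTTT -> 1
  row 4 [00100]: clauses=TTFTFFF -> 0
  row 5 [00101]: clauses=TTTTFTT -> 0
  row 6 [00110]: clauses=TTFFFFF -> 0
  row 7 [00111]: clauses=TTTTFTT -> 0
  row 8 [01000]: clauses=TTFTTTF -> 0
  row 9 [01001]: clauses=TTTTTTT -> 1
  row 10 [01010]: clauses=TTFFTTF -> 0
  row 11 [01011]: clauses=TTTTTTT -> 1
  row 12 [01100]: clauses=TTFTFFF -> 0
  row 13 [01101]: clauses=TTTTFTT -> 0
  row 14 [01110]: clauses=TTFFFFF -> 0
  row 15 [01111]: clauses=TTTTFTT -> 0
  row 16 [10000]: clauses=TFFTTTF -> 0
  row 17 [10001]: clauses=FFTTTTT -> 0
  row 18 [10010]: clauses=TFFFTTF -> 0
  row 19 [10011]: clauses=FFTTTTT -> 0
  row 20 [10100]: clauses=TTFTTFF -> 0
  row 21 [10101]: clauses=FTTTTTT -> 0
  row 22 [10110]: clauses=TTFFTFF -> 0
  row 23 [10111]: clauses=FTTTTTT -> 0
  row 24 [11000]: clauses=TFFTTTF -> 0
  row 25 [11001]: clauses=TFTTTTT -> 0
  row 26 [11010]: clauses=TFFFTTF -> 0
  row 27 [11011]: clauses=TFTTTTT -> 0
  row 28 [11100]: clauses=TTFTTFF -> 0
  row 29 [11101]: clauses=TTTTTTT -> 1
  row 30 [11110]: clauses=TTFFTFF -> 0
  row 31 [11111]: clauses=TTTTTTT -> 1
Full result column, 8 rows per line (x1,x2 fixed per line; x3,x4,x5 runs 000..111 left to right):
  rows 0-7 [x1,x2=00]: 01010000  (ones: 2)
  rows 8-15 [x1,x2=01]: 01010000  (ones: 2)
  rows 16-23 [x1,x2=10]: 00000000  (ones: 0)
  rows 24-31 [x1,x2=11]: 00000101  (ones: 2)
Satisfying assignments = 2+2+0+2 = 6

6


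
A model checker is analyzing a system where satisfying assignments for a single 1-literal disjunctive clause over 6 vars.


Step 1: Total=2^6=64
Step 2: Unsat when all 1 false: 2^5=32
Step 3: Sat=64-32=32

32


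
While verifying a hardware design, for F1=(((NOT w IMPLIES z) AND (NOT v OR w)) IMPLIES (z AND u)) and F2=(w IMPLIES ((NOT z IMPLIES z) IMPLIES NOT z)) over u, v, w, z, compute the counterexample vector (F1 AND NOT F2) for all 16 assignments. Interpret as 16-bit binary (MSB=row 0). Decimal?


F1 = (((NOT w IMPLIES z) AND (NOT v OR w)) IMPLIES (z AND u))
F2 = (w IMPLIES ((NOT z IMPLIES z) IMPLIES NOT z))
Counterexample to F1=>F2 is where F1=1 and F2=0.
Evaluate each row (bits = u,v,w,z, MSB first):
  row 0 [0000]: F1=1 F2=1 -> F1&~F2 -> 0
  row 1 [0001]: F1=0 F2=1 -> F1&~F2 -> 0
  row 2 [0010]: F1=0 F2=1 -> F1&~F2 -> 0
  row 3 [0011]: F1=0 F2=0 -> F1&~F2 -> 0
  row 4 [0100]: F1=1 F2=1 -> F1&~F2 -> 0
  row 5 [0101]: F1=1 F2=1 -> F1&~F2 -> 0
  row 6 [0110]: F1=0 F2=1 -> F1&~F2 -> 0
  row 7 [0111]: F1=0 F2=0 -> F1&~F2 -> 0
  row 8 [1000]: F1=1 F2=1 -> F1&~F2 -> 0
  row 9 [1001]: F1=1 F2=1 -> F1&~F2 -> 0
  row 10 [1010]: F1=0 F2=1 -> F1&~F2 -> 0
  row 11 [1011]: F1=1 F2=0 -> F1&~F2 -> 1
  row 12 [1100]: F1=1 F2=1 -> F1&~F2 -> 0
  row 13 [1101]: F1=1 F2=1 -> F1&~F2 -> 0
  row 14 [1110]: F1=0 F2=1 -> F1&~F2 -> 0
  row 15 [1111]: F1=1 F2=0 -> F1&~F2 -> 1
Full result column, 4 rows per line (u,v fixed per line; w,z runs 00..11 left to right):
  rows 0-3 [u,v=00]: 0000  = hex 0
  rows 4-7 [u,v=01]: 0000  = hex 0
  rows 8-11 [u,v=10]: 0001  = hex 1
  rows 12-15 [u,v=11]: 0001  = hex 1
Counterexample vector (row 0 .. row 15) = 0000000000010001
Output column grouped in 4s = 0000 0000 0001 0001 = 0x0011
Convert to decimal digit by digit (value = value*16 + digit):
  0 -> 0
  0*16 + 0 = 0
  0*16 + 1 = 1
  1*16 + 1 = 17
Decimal = 17

17


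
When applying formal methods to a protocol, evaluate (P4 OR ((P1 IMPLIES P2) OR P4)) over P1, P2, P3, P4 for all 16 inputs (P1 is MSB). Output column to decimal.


Formula: (P4 OR ((P1 IMPLIES P2) OR P4)) over P1, P2, P3, P4 (16 rows)
Evaluate each row (bits = P1,P2,P3,P4, MSB first):
  row 0 [0000]: (0 OR ((0 IMPLIES 0) OR 0)) -> 1
  row 1 [0001]: (1 OR ((0 IMPLIES 0) OR 1)) -> 1
  row 2 [0010]: (0 OR ((0 IMPLIES 0) OR 0)) -> 1
  row 3 [0011]: (1 OR ((0 IMPLIES 0) OR 1)) -> 1
  row 4 [0100]: (0 OR ((0 IMPLIES 1) OR 0)) -> 1
  row 5 [0101]: (1 OR ((0 IMPLIES 1) OR 1)) -> 1
  row 6 [0110]: (0 OR ((0 IMPLIES 1) OR 0)) -> 1
  row 7 [0111]: (1 OR ((0 IMPLIES 1) OR 1)) -> 1
  row 8 [1000]: (0 OR ((1 IMPLIES 0) OR 0)) -> 0
  row 9 [1001]: (1 OR ((1 IMPLIES 0) OR 1)) -> 1
  row 10 [1010]: (0 OR ((1 IMPLIES 0) OR 0)) -> 0
  row 11 [1011]: (1 OR ((1 IMPLIES 0) OR 1)) -> 1
  row 12 [1100]: (0 OR ((1 IMPLIES 1) OR 0)) -> 1
  row 13 [1101]: (1 OR ((1 IMPLIES 1) OR 1)) -> 1
  row 14 [1110]: (0 OR ((1 IMPLIES 1) OR 0)) -> 1
  row 15 [1111]: (1 OR ((1 IMPLIES 1) OR 1)) -> 1
Full result column, 4 rows per line (P1,P2 fixed per line; P3,P4 runs 00..11 left to right):
  rows 0-3 [P1,P2=00]: 1111  = hex F
  rows 4-7 [P1,P2=01]: 1111  = hex F
  rows 8-11 [P1,P2=10]: 0101  = hex 5
  rows 12-15 [P1,P2=11]: 1111  = hex F
Output column (row 0 .. row 15) = 1111111101011111
Output column grouped in 4s = 1111 1111 0101 1111 = 0xFF5F
Convert to decimal digit by digit (value = value*16 + digit):
  F -> 15
  15*16 + 15 (F) = 255
  255*16 + 5 = 4085
  4085*16 + 15 (F) = 65375
Decimal = 65375

65375


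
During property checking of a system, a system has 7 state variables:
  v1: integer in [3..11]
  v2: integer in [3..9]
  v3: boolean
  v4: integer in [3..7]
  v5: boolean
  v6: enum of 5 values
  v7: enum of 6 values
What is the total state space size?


State space = product of domain sizes of all variables.
Domain sizes:
  v1 (integer in [3..11]): 9
  v2 (integer in [3..9]): 7
  v3 (boolean): 2
  v4 (integer in [3..7]): 5
  v5 (boolean): 2
  v6 (enum of 5 values): 5
  v7 (enum of 6 values): 6
Product = 9 * 7 * 2 * 5 * 2 * 5 * 6 = 37800

37800


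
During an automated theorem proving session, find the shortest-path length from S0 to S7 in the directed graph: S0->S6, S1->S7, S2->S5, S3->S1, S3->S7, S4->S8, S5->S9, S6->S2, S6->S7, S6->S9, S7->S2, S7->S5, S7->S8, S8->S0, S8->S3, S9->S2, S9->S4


BFS layer-by-layer from S0:
  dist 0: {S0}
  dist 1: {S6}
  dist 2: {S2, S7, S9}
  -> S7 reached at distance 2
Shortest path length = 2

2


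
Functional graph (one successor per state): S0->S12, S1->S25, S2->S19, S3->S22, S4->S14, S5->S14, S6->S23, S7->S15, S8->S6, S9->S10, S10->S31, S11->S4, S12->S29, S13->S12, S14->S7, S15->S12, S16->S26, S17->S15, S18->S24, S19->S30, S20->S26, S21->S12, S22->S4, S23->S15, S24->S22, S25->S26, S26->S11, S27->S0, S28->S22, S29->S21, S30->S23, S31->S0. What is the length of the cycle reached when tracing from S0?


Trace from S0 until a state repeats:
  S0 -> S12 -> S29 -> S21 -> S12
S12 first seen at step 1, revisited at step 4.
Cycle length = 4 - 1 = 3

3


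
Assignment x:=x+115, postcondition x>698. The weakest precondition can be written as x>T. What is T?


Formula: wp(x:=E, P) = P[E/x] (substitute E for x in postcondition)
Step 1: Postcondition: x>698
Step 2: Substitute x+115 for x: x+115>698
Step 3: Solve for x: x > 698-115 = 583

583


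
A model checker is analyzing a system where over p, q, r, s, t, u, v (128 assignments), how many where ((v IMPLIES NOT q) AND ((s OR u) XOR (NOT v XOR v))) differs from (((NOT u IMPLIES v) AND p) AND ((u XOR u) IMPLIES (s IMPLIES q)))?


F1 = ((v IMPLIES NOT q) AND ((s OR u) XOR (NOT v XOR v)))
F2 = (((NOT u IMPLIES v) AND p) AND ((u XOR u) IMPLIES (s IMPLIES q)))
Evaluate both on each of 128 rows (bits = p,q,r,s,t,u,v):
  row 0 [0000000]: F1=1 F2=0 (differ) -> 1
  row 1 [0000001]: F1=1 F2=0 (differ) -> 1
  row 2 [0000010]: F1=0 F2=0 -> 0
  row 3 [0000011]: F1=0 F2=0 -> 0
  row 4 [0000100]: F1=1 F2=0 (differ) -> 1
  (every remaining row is evaluated the same way; all 128 results are listed next)
Full result column, 8 rows per line (p,q,r,s fixed per line; t,u,v runs 000..111 left to right):
  rows 0-7 [p,q,r,s=0000]: 11001100  (ones: 4)
  rows 8-15 [p,q,r,s=0001]: 00000000  (ones: 0)
  rows 16-23 [p,q,r,s=0010]: 11001100  (ones: 4)
  rows 24-31 [p,q,r,s=0011]: 00000000  (ones: 0)
  rows 32-39 [p,q,r,s=0100]: 10001000  (ones: 2)
  rows 40-47 [p,q,r,s=0101]: 00000000  (ones: 0)
  rows 48-55 [p,q,r,s=0110]: 10001000  (ones: 2)
  rows 56-63 [p,q,r,s=0111]: 00000000  (ones: 0)
  rows 64-71 [p,q,r,s=1000]: 10111011  (ones: 6)
  rows 72-79 [p,q,r,s=1001]: 01110111  (ones: 6)
  rows 80-87 [p,q,r,s=1010]: 10111011  (ones: 6)
  rows 88-95 [p,q,r,s=1011]: 01110111  (ones: 6)
  rows 96-103 [p,q,r,s=1100]: 11111111  (ones: 8)
  rows 104-111 [p,q,r,s=1101]: 01110111  (ones: 6)
  rows 112-119 [p,q,r,s=1110]: 11111111  (ones: 8)
  rows 120-127 [p,q,r,s=1111]: 01110111  (ones: 6)
Disagreements = 4+0+4+0+2+0+2+0+6+6+6+6+8+6+8+6 = 64

64


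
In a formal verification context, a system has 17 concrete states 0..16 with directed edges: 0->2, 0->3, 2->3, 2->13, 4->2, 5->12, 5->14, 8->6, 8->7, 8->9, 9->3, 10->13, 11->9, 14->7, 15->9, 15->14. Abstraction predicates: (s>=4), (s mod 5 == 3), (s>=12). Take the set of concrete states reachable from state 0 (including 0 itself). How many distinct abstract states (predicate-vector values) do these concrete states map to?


BFS from 0:
Concrete reachable: {0, 2, 3, 13}
Abstract via predicates (s>=4), (s mod 5 == 3), (s>=12):
  (0,0,0) <- {0, 2}
  (0,1,0) <- {3}
  (1,1,1) <- {13}
Distinct abstract states = 3

3


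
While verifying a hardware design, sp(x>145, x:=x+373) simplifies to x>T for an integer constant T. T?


Formula: sp(P, x:=E) = exists old_x. (x = E[old_x/x]) AND P[old_x/x] (old_x is the value of x before the assignment; eliminate old_x by solving x = E[old_x/x] for old_x)
Step 1: Precondition P: x>145, i.e. old_x > 145
Step 2: Assignment gives x = old_x + 373, so old_x = x - 373
Step 3: Substitute into P: x - 373 > 145
Step 4: Simplify: x > 145+373 = 518

518
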